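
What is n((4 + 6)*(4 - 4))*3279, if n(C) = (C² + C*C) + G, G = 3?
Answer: 9837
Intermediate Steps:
n(C) = 3 + 2*C² (n(C) = (C² + C*C) + 3 = (C² + C²) + 3 = 2*C² + 3 = 3 + 2*C²)
n((4 + 6)*(4 - 4))*3279 = (3 + 2*((4 + 6)*(4 - 4))²)*3279 = (3 + 2*(10*0)²)*3279 = (3 + 2*0²)*3279 = (3 + 2*0)*3279 = (3 + 0)*3279 = 3*3279 = 9837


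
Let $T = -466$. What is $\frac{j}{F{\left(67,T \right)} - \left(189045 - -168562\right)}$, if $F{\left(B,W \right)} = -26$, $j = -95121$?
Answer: $\frac{10569}{39737} \approx 0.26597$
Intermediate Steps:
$\frac{j}{F{\left(67,T \right)} - \left(189045 - -168562\right)} = - \frac{95121}{-26 - \left(189045 - -168562\right)} = - \frac{95121}{-26 - \left(189045 + 168562\right)} = - \frac{95121}{-26 - 357607} = - \frac{95121}{-357633} = \left(-95121\right) \left(- \frac{1}{357633}\right) = \frac{10569}{39737}$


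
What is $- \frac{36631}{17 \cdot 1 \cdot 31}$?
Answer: $- \frac{36631}{527} \approx -69.509$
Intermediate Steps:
$- \frac{36631}{17 \cdot 1 \cdot 31} = - \frac{36631}{17 \cdot 31} = - \frac{36631}{527}$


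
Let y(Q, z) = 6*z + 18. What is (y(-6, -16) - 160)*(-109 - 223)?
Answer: 79016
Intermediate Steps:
y(Q, z) = 18 + 6*z
(y(-6, -16) - 160)*(-109 - 223) = ((18 + 6*(-16)) - 160)*(-109 - 223) = ((18 - 96) - 160)*(-332) = (-78 - 160)*(-332) = -238*(-332) = 79016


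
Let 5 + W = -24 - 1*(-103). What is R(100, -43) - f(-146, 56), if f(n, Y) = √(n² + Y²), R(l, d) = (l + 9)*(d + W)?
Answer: 3379 - 2*√6113 ≈ 3222.6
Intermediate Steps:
W = 74 (W = -5 + (-24 - 1*(-103)) = -5 + (-24 + 103) = -5 + 79 = 74)
R(l, d) = (9 + l)*(74 + d) (R(l, d) = (l + 9)*(d + 74) = (9 + l)*(74 + d))
f(n, Y) = √(Y² + n²)
R(100, -43) - f(-146, 56) = (666 + 9*(-43) + 74*100 - 43*100) - √(56² + (-146)²) = (666 - 387 + 7400 - 4300) - √(3136 + 21316) = 3379 - √24452 = 3379 - 2*√6113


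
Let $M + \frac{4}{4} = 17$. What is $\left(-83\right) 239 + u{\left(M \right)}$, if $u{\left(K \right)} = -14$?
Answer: $-19851$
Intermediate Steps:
$M = 16$ ($M = -1 + 17 = 16$)
$\left(-83\right) 239 + u{\left(M \right)} = \left(-83\right) 239 - 14 = -19837 - 14 = -19851$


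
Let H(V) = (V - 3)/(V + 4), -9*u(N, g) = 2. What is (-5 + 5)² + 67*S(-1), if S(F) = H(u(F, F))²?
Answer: 56347/1156 ≈ 48.743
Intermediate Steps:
u(N, g) = -2/9 (u(N, g) = -⅑*2 = -2/9)
H(V) = (-3 + V)/(4 + V)
S(F) = 841/1156 (S(F) = ((-3 - 2/9)/(4 - 2/9))² = (-29/9/(34/9))² = ((9/34)*(-29/9))² = (-29/34)² = 841/1156)
(-5 + 5)² + 67*S(-1) = (-5 + 5)² + 67*(841/1156) = 0² + 56347/1156 = 0 + 56347/1156 = 56347/1156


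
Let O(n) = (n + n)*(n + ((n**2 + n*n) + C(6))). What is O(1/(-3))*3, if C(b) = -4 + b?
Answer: -34/9 ≈ -3.7778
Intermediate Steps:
O(n) = 2*n*(2 + n + 2*n**2) (O(n) = (n + n)*(n + ((n**2 + n*n) + (-4 + 6))) = (2*n)*(n + ((n**2 + n**2) + 2)) = (2*n)*(n + (2*n**2 + 2)) = (2*n)*(n + (2 + 2*n**2)) = (2*n)*(2 + n + 2*n**2) = 2*n*(2 + n + 2*n**2))
O(1/(-3))*3 = (2*(2 + 1/(-3) + 2*(1/(-3))**2)/(-3))*3 = (2*(-1/3)*(2 - 1/3 + 2*(-1/3)**2))*3 = (2*(-1/3)*(2 - 1/3 + 2*(1/9)))*3 = (2*(-1/3)*(2 - 1/3 + 2/9))*3 = (2*(-1/3)*(17/9))*3 = -34/27*3 = -34/9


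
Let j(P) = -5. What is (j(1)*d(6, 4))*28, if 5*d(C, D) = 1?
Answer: -28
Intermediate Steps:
d(C, D) = 1/5 (d(C, D) = (1/5)*1 = 1/5)
(j(1)*d(6, 4))*28 = -5*1/5*28 = -1*28 = -28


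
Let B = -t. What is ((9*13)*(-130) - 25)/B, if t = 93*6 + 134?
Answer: 15235/692 ≈ 22.016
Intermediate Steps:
t = 692 (t = 558 + 134 = 692)
B = -692 (B = -1*692 = -692)
((9*13)*(-130) - 25)/B = ((9*13)*(-130) - 25)/(-692) = (117*(-130) - 25)*(-1/692) = (-15210 - 25)*(-1/692) = -15235*(-1/692) = 15235/692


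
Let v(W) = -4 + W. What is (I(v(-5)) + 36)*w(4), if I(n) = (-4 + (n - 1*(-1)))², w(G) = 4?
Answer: 720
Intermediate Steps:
I(n) = (-3 + n)² (I(n) = (-4 + (n + 1))² = (-4 + (1 + n))² = (-3 + n)²)
(I(v(-5)) + 36)*w(4) = ((-3 + (-4 - 5))² + 36)*4 = ((-3 - 9)² + 36)*4 = ((-12)² + 36)*4 = (144 + 36)*4 = 180*4 = 720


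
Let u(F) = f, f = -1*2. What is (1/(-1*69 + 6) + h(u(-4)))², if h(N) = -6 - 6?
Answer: 573049/3969 ≈ 144.38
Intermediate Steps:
f = -2
u(F) = -2
h(N) = -12
(1/(-1*69 + 6) + h(u(-4)))² = (1/(-1*69 + 6) - 12)² = (1/(-69 + 6) - 12)² = (1/(-63) - 12)² = (-1/63 - 12)² = (-757/63)² = 573049/3969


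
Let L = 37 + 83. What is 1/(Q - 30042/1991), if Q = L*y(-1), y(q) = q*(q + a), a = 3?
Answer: -1991/507882 ≈ -0.0039202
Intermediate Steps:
y(q) = q*(3 + q) (y(q) = q*(q + 3) = q*(3 + q))
L = 120
Q = -240 (Q = 120*(-(3 - 1)) = 120*(-1*2) = 120*(-2) = -240)
1/(Q - 30042/1991) = 1/(-240 - 30042/1991) = 1/(-507882/1991) = -1991/507882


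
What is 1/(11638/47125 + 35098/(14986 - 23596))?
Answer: -5796375/22197001 ≈ -0.26113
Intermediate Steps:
1/(11638/47125 + 35098/(14986 - 23596)) = 1/(11638*(1/47125) + 35098/(-8610)) = 1/(11638/47125 + 35098*(-1/8610)) = 1/(11638/47125 - 2507/615) = 1/(-22197001/5796375) = -5796375/22197001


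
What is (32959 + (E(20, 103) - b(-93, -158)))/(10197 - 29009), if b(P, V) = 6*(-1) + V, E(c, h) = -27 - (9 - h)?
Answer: -16595/9406 ≈ -1.7643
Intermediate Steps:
E(c, h) = -36 + h (E(c, h) = -27 + (-9 + h) = -36 + h)
b(P, V) = -6 + V
(32959 + (E(20, 103) - b(-93, -158)))/(10197 - 29009) = (32959 + ((-36 + 103) - (-6 - 158)))/(10197 - 29009) = (32959 + (67 - 1*(-164)))/(-18812) = (32959 + (67 + 164))*(-1/18812) = (32959 + 231)*(-1/18812) = 33190*(-1/18812) = -16595/9406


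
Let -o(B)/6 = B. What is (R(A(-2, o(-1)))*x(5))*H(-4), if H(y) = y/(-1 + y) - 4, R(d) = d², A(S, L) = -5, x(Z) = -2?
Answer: 160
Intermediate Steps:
o(B) = -6*B
H(y) = -4 + y/(-1 + y) (H(y) = y/(-1 + y) - 4 = -4 + y/(-1 + y))
(R(A(-2, o(-1)))*x(5))*H(-4) = ((-5)²*(-2))*((4 - 3*(-4))/(-1 - 4)) = (25*(-2))*((4 + 12)/(-5)) = -(-10)*16 = -50*(-16/5) = 160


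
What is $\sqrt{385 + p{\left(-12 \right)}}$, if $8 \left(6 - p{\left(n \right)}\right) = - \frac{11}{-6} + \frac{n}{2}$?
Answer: $\frac{\sqrt{56379}}{12} \approx 19.787$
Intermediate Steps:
$p{\left(n \right)} = \frac{277}{48} - \frac{n}{16}$ ($p{\left(n \right)} = 6 - \frac{- \frac{11}{-6} + \frac{n}{2}}{8} = 6 - \frac{\left(-11\right) \left(- \frac{1}{6}\right) + n \frac{1}{2}}{8} = 6 - \frac{\frac{11}{6} + \frac{n}{2}}{8} = 6 - \left(\frac{11}{48} + \frac{n}{16}\right) = \frac{277}{48} - \frac{n}{16}$)
$\sqrt{385 + p{\left(-12 \right)}} = \sqrt{385 + \left(\frac{277}{48} - - \frac{3}{4}\right)} = \sqrt{385 + \left(\frac{277}{48} + \frac{3}{4}\right)} = \sqrt{385 + \frac{313}{48}} = \sqrt{\frac{18793}{48}} = \frac{\sqrt{56379}}{12}$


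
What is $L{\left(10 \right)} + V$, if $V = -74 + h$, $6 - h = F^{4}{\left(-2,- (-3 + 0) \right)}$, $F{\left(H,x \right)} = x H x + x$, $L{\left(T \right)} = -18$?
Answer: $-50711$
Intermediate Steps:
$F{\left(H,x \right)} = x + H x^{2}$ ($F{\left(H,x \right)} = H x x + x = H x^{2} + x = x + H x^{2}$)
$h = -50619$ ($h = 6 - \left(- (-3 + 0) \left(1 - 2 \left(- (-3 + 0)\right)\right)\right)^{4} = 6 - \left(\left(-1\right) \left(-3\right) \left(1 - 2 \left(\left(-1\right) \left(-3\right)\right)\right)\right)^{4} = 6 - \left(3 \left(1 - 6\right)\right)^{4} = 6 - \left(3 \left(-5\right)\right)^{4} = 6 - \left(-15\right)^{4} = 6 - 50625 = -50619$)
$V = -50693$ ($V = -74 - 50619 = -50693$)
$L{\left(10 \right)} + V = -18 - 50693 = -50711$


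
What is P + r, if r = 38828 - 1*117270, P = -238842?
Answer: -317284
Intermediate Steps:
r = -78442 (r = 38828 - 117270 = -78442)
P + r = -238842 - 78442 = -317284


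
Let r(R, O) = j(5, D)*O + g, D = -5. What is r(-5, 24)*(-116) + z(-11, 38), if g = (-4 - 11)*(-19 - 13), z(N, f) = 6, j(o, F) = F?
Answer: -41754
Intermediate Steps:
g = 480 (g = -15*(-32) = 480)
r(R, O) = 480 - 5*O (r(R, O) = -5*O + 480 = 480 - 5*O)
r(-5, 24)*(-116) + z(-11, 38) = (480 - 5*24)*(-116) + 6 = (480 - 120)*(-116) + 6 = 360*(-116) + 6 = -41760 + 6 = -41754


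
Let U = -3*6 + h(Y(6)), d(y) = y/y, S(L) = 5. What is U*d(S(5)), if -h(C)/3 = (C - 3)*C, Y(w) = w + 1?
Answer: -102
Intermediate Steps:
Y(w) = 1 + w
h(C) = -3*C*(-3 + C) (h(C) = -3*(C - 3)*C = -3*(-3 + C)*C = -3*C*(-3 + C))
d(y) = 1
U = -102 (U = -3*6 + 3*(1 + 6)*(3 - (1 + 6)) = -18 + 3*7*(3 - 1*7) = -18 + 3*7*(3 - 7) = -18 + 3*7*(-4) = -18 - 84 = -102)
U*d(S(5)) = -102*1 = -102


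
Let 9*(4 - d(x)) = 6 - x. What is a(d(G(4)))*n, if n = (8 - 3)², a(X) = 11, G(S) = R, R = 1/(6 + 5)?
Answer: 275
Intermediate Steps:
R = 1/11 ≈ 0.090909
G(S) = 1/11
d(x) = 10/3 + x/9 (d(x) = 4 - (6 - x)/9 = 4 + (-⅔ + x/9) = 10/3 + x/9)
n = 25 (n = 5² = 25)
a(d(G(4)))*n = 11*25 = 275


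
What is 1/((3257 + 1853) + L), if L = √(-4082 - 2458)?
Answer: 511/2611864 - I*√1635/13059320 ≈ 0.00019565 - 3.0963e-6*I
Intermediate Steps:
L = 2*I*√1635 (L = √(-6540) = 2*I*√1635 ≈ 80.87*I)
1/((3257 + 1853) + L) = 1/((3257 + 1853) + 2*I*√1635) = 1/(5110 + 2*I*√1635)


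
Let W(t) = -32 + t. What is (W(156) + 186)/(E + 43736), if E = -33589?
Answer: 310/10147 ≈ 0.030551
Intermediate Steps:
(W(156) + 186)/(E + 43736) = ((-32 + 156) + 186)/(-33589 + 43736) = (124 + 186)/10147 = 310*(1/10147) = 310/10147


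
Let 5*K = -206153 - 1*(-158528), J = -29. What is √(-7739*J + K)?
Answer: √214906 ≈ 463.58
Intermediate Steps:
K = -9525 (K = (-206153 - 1*(-158528))/5 = (-206153 + 158528)/5 = (⅕)*(-47625) = -9525)
√(-7739*J + K) = √(-7739*(-29) - 9525) = √(224431 - 9525) = √214906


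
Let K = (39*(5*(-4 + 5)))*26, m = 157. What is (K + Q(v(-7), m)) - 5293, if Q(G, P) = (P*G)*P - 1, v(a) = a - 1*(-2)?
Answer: -123469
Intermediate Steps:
v(a) = 2 + a (v(a) = a + 2 = 2 + a)
Q(G, P) = -1 + G*P**2 (Q(G, P) = (G*P)*P - 1 = G*P**2 - 1 = -1 + G*P**2)
K = 5070 (K = (39*(5*1))*26 = (39*5)*26 = 195*26 = 5070)
(K + Q(v(-7), m)) - 5293 = (5070 + (-1 + (2 - 7)*157**2)) - 5293 = (5070 + (-1 - 5*24649)) - 5293 = (5070 + (-1 - 123245)) - 5293 = (5070 - 123246) - 5293 = -118176 - 5293 = -123469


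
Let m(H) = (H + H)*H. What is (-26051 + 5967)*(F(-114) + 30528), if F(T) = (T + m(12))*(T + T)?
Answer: 183648096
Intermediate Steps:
m(H) = 2*H² (m(H) = (2*H)*H = 2*H²)
F(T) = 2*T*(288 + T) (F(T) = (T + 2*12²)*(T + T) = (T + 2*144)*(2*T) = (T + 288)*(2*T) = (288 + T)*(2*T) = 2*T*(288 + T))
(-26051 + 5967)*(F(-114) + 30528) = (-26051 + 5967)*(2*(-114)*(288 - 114) + 30528) = -20084*(2*(-114)*174 + 30528) = -20084*(-39672 + 30528) = -20084*(-9144) = 183648096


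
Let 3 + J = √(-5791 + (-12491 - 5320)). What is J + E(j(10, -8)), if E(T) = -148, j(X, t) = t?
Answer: -151 + I*√23602 ≈ -151.0 + 153.63*I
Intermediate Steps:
J = -3 + I*√23602 (J = -3 + √(-5791 + (-12491 - 5320)) = -3 + √(-5791 - 17811) = -3 + √(-23602) = -3 + I*√23602 ≈ -3.0 + 153.63*I)
J + E(j(10, -8)) = (-3 + I*√23602) - 148 = -151 + I*√23602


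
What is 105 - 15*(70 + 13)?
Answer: -1140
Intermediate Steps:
105 - 15*(70 + 13) = 105 - 15*83 = 105 - 1245 = -1140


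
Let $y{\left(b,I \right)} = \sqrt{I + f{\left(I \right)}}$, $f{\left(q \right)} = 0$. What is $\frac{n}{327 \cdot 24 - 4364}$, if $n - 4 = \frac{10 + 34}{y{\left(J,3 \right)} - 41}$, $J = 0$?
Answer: $\frac{1227}{1461538} - \frac{11 \sqrt{3}}{1461538} \approx 0.00082649$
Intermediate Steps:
$y{\left(b,I \right)} = \sqrt{I}$ ($y{\left(b,I \right)} = \sqrt{I + 0} = \sqrt{I}$)
$n = 4 + \frac{44}{-41 + \sqrt{3}}$ ($n = 4 + \frac{10 + 34}{\sqrt{3} - 41} = 4 + \frac{44}{-41 + \sqrt{3}} \approx 2.8795$)
$\frac{n}{327 \cdot 24 - 4364} = \frac{\frac{2454}{839} - \frac{22 \sqrt{3}}{839}}{327 \cdot 24 - 4364} = \frac{\frac{2454}{839} - \frac{22 \sqrt{3}}{839}}{7848 - 4364} = \frac{\frac{2454}{839} - \frac{22 \sqrt{3}}{839}}{3484} = \frac{1227}{1461538} - \frac{11 \sqrt{3}}{1461538}$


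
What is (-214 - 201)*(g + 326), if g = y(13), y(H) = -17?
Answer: -128235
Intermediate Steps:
g = -17
(-214 - 201)*(g + 326) = (-214 - 201)*(-17 + 326) = -415*309 = -128235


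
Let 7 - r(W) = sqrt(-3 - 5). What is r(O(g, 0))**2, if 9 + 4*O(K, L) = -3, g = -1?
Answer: 41 - 28*I*sqrt(2) ≈ 41.0 - 39.598*I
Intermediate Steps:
O(K, L) = -3 (O(K, L) = -9/4 + (1/4)*(-3) = -9/4 - 3/4 = -3)
r(W) = 7 - 2*I*sqrt(2) (r(W) = 7 - sqrt(-3 - 5) = 7 - sqrt(-8) = 7 - 2*I*sqrt(2))
r(O(g, 0))**2 = (7 - 2*I*sqrt(2))**2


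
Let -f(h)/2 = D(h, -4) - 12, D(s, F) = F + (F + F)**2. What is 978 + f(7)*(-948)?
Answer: 91986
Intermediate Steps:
D(s, F) = F + 4*F**2 (D(s, F) = F + (2*F)**2 = F + 4*F**2)
f(h) = -96 (f(h) = -2*(-4*(1 + 4*(-4)) - 12) = -2*(-4*(1 - 16) - 12) = -2*(-4*(-15) - 12) = -2*(60 - 12) = -2*48 = -96)
978 + f(7)*(-948) = 978 - 96*(-948) = 978 + 91008 = 91986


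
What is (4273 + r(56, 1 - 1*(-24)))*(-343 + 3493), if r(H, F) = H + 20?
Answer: 13699350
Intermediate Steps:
r(H, F) = 20 + H
(4273 + r(56, 1 - 1*(-24)))*(-343 + 3493) = (4273 + (20 + 56))*(-343 + 3493) = (4273 + 76)*3150 = 4349*3150 = 13699350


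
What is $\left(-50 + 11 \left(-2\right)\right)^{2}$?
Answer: $5184$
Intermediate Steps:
$\left(-50 + 11 \left(-2\right)\right)^{2} = \left(-50 - 22\right)^{2} = \left(-72\right)^{2} = 5184$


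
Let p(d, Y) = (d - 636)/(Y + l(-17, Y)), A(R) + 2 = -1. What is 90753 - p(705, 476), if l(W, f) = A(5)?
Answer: 42926100/473 ≈ 90753.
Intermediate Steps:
A(R) = -3 (A(R) = -2 - 1 = -3)
l(W, f) = -3
p(d, Y) = (-636 + d)/(-3 + Y) (p(d, Y) = (d - 636)/(Y - 3) = (-636 + d)/(-3 + Y))
90753 - p(705, 476) = 90753 - (-636 + 705)/(-3 + 476) = 90753 - 69/473 = 42926100/473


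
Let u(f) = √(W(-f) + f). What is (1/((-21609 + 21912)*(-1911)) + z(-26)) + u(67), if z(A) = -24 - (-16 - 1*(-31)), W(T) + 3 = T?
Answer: -22582288/579033 + I*√3 ≈ -39.0 + 1.732*I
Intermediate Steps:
W(T) = -3 + T
u(f) = I*√3 (u(f) = √((-3 - f) + f) = √(-3) = I*√3)
z(A) = -39 (z(A) = -24 - (-16 + 31) = -24 - 1*15 = -24 - 15 = -39)
(1/((-21609 + 21912)*(-1911)) + z(-26)) + u(67) = (1/((-21609 + 21912)*(-1911)) - 39) + I*√3 = (-1/1911/303 - 39) + I*√3 = ((1/303)*(-1/1911) - 39) + I*√3 = (-1/579033 - 39) + I*√3 = -22582288/579033 + I*√3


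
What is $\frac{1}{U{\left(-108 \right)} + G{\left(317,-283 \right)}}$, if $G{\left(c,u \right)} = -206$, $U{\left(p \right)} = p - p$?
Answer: $- \frac{1}{206} \approx -0.0048544$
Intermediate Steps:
$U{\left(p \right)} = 0$
$\frac{1}{U{\left(-108 \right)} + G{\left(317,-283 \right)}} = \frac{1}{0 - 206} = \frac{1}{-206} = - \frac{1}{206}$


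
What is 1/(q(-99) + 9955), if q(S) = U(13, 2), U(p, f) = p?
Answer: 1/9968 ≈ 0.00010032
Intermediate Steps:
q(S) = 13
1/(q(-99) + 9955) = 1/(13 + 9955) = 1/9968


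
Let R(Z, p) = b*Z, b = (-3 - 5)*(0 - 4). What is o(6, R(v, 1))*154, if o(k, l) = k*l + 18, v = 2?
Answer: 61908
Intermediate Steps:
b = 32 (b = -8*(-4) = 32)
R(Z, p) = 32*Z
o(k, l) = 18 + k*l
o(6, R(v, 1))*154 = (18 + 6*(32*2))*154 = (18 + 6*64)*154 = (18 + 384)*154 = 402*154 = 61908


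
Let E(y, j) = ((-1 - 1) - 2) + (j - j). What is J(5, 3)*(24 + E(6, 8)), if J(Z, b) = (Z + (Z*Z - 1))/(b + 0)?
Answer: 580/3 ≈ 193.33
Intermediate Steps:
J(Z, b) = (-1 + Z + Z²)/b (J(Z, b) = (Z + (Z² - 1))/b = (Z + (-1 + Z²))/b = (-1 + Z + Z²)/b)
E(y, j) = -4 (E(y, j) = (-2 - 2) + 0 = -4 + 0 = -4)
J(5, 3)*(24 + E(6, 8)) = ((-1 + 5 + 5²)/3)*(24 - 4) = ((-1 + 5 + 25)/3)*20 = ((⅓)*29)*20 = (29/3)*20 = 580/3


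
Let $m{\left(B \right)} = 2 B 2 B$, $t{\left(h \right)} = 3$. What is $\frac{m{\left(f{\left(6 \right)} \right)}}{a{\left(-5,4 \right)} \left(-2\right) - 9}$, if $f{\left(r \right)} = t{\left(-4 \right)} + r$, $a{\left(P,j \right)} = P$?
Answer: $324$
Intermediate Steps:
$f{\left(r \right)} = 3 + r$
$m{\left(B \right)} = 4 B^{2}$ ($m{\left(B \right)} = 4 B B = 4 B^{2}$)
$\frac{m{\left(f{\left(6 \right)} \right)}}{a{\left(-5,4 \right)} \left(-2\right) - 9} = \frac{4 \left(3 + 6\right)^{2}}{\left(-5\right) \left(-2\right) - 9} = \frac{4 \cdot 9^{2}}{10 - 9} = \frac{4 \cdot 81}{1} = 324 \cdot 1 = 324$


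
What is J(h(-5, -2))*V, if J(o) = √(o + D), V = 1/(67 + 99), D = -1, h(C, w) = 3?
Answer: √2/166 ≈ 0.0085194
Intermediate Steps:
V = 1/166 ≈ 0.0060241
J(o) = √(-1 + o) (J(o) = √(o - 1) = √(-1 + o))
J(h(-5, -2))*V = √(-1 + 3)*(1/166) = √2*(1/166) = √2/166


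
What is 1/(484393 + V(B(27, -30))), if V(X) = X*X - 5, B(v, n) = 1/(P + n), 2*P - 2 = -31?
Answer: 7921/3836837352 ≈ 2.0645e-6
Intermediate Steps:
P = -29/2 (P = 1 + (½)*(-31) = 1 - 31/2 = -29/2 ≈ -14.500)
B(v, n) = 1/(-29/2 + n)
V(X) = -5 + X² (V(X) = X² - 5 = -5 + X²)
1/(484393 + V(B(27, -30))) = 1/(484393 + (-5 + (2/(-29 + 2*(-30)))²)) = 1/(484393 + (-5 + (2/(-29 - 60))²)) = 1/(484393 + (-5 + (2/(-89))²)) = 1/(484393 + (-5 + (2*(-1/89))²)) = 1/(484393 + (-5 + (-2/89)²)) = 1/(484393 + (-5 + 4/7921)) = 1/(484393 - 39601/7921) = 1/(3836837352/7921) = 7921/3836837352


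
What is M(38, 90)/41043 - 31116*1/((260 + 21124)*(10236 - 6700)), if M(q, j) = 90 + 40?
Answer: 237575087/86206060512 ≈ 0.0027559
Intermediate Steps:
M(q, j) = 130
M(38, 90)/41043 - 31116*1/((260 + 21124)*(10236 - 6700)) = 130/41043 - 31116*1/((260 + 21124)*(10236 - 6700)) = 130*(1/41043) - 31116/(3536*21384) = 130/41043 - 31116/75613824 = 130/41043 - 31116*1/75613824 = 130/41043 - 2593/6301152 = 237575087/86206060512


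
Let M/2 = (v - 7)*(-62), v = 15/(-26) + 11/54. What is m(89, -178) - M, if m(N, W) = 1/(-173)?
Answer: -55518127/60723 ≈ -914.29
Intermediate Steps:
m(N, W) = -1/173
v = -131/351 (v = 15*(-1/26) + 11*(1/54) = -15/26 + 11/54 = -131/351 ≈ -0.37322)
M = 320912/351 (M = 2*((-131/351 - 7)*(-62)) = 2*(-2588/351*(-62)) = 2*(160456/351) = 320912/351 ≈ 914.28)
m(89, -178) - M = -1/173 - 1*320912/351 = -1/173 - 320912/351 = -55518127/60723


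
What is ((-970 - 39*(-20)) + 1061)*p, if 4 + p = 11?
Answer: 6097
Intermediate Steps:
p = 7 (p = -4 + 11 = 7)
((-970 - 39*(-20)) + 1061)*p = ((-970 - 39*(-20)) + 1061)*7 = ((-970 + 780) + 1061)*7 = (-190 + 1061)*7 = 871*7 = 6097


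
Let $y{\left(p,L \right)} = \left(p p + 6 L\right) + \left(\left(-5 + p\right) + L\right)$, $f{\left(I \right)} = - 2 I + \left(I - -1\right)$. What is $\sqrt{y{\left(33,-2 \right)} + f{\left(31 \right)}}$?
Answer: $\sqrt{1073} \approx 32.757$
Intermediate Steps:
$f{\left(I \right)} = 1 - I$ ($f{\left(I \right)} = - 2 I + \left(I + 1\right) = - 2 I + \left(1 + I\right) = 1 - I$)
$y{\left(p,L \right)} = -5 + p + p^{2} + 7 L$ ($y{\left(p,L \right)} = \left(p^{2} + 6 L\right) + \left(-5 + L + p\right) = -5 + p + p^{2} + 7 L$)
$\sqrt{y{\left(33,-2 \right)} + f{\left(31 \right)}} = \sqrt{\left(-5 + 33 + 33^{2} + 7 \left(-2\right)\right) + \left(1 - 31\right)} = \sqrt{\left(-5 + 33 + 1089 - 14\right) + \left(1 - 31\right)} = \sqrt{1103 - 30} = \sqrt{1073}$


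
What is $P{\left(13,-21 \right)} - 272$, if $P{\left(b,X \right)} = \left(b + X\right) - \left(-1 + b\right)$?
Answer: $-292$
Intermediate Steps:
$P{\left(b,X \right)} = 1 + X$ ($P{\left(b,X \right)} = \left(X + b\right) - \left(-1 + b\right) = 1 + X$)
$P{\left(13,-21 \right)} - 272 = \left(1 - 21\right) - 272 = -20 - 272 = -292$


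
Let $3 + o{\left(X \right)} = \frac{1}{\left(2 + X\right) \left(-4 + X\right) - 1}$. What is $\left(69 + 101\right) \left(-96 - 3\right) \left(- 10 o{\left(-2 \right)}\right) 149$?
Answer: $-100306800$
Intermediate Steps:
$o{\left(X \right)} = -3 + \frac{1}{-1 + \left(-4 + X\right) \left(2 + X\right)}$ ($o{\left(X \right)} = -3 + \frac{1}{\left(2 + X\right) \left(-4 + X\right) - 1} = -3 + \frac{1}{\left(-4 + X\right) \left(2 + X\right) - 1} = -3 + \frac{1}{-1 + \left(-4 + X\right) \left(2 + X\right)}$)
$\left(69 + 101\right) \left(-96 - 3\right) \left(- 10 o{\left(-2 \right)}\right) 149 = \left(69 + 101\right) \left(-96 - 3\right) \left(- 10 \frac{-28 - -12 + 3 \left(-2\right)^{2}}{9 - \left(-2\right)^{2} + 2 \left(-2\right)}\right) 149 = 170 \left(-99\right) \left(- 10 \frac{-28 + 12 + 3 \cdot 4}{9 - 4 - 4}\right) 149 = - 16830 \left(- 10 \frac{-28 + 12 + 12}{9 - 4 - 4}\right) 149 = - 16830 \left(- 10 \cdot 1^{-1} \left(-4\right)\right) 149 = - 16830 \left(- 10 \cdot 1 \left(-4\right)\right) 149 = - 16830 \left(\left(-10\right) \left(-4\right)\right) 149 = \left(-16830\right) 40 \cdot 149 = \left(-673200\right) 149 = -100306800$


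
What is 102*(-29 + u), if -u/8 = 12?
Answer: -12750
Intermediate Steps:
u = -96 (u = -8*12 = -96)
102*(-29 + u) = 102*(-29 - 96) = 102*(-125) = -12750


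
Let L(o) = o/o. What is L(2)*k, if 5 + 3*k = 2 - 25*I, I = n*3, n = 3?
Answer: -76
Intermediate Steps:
I = 9 (I = 3*3 = 9)
L(o) = 1
k = -76 (k = -5/3 + (2 - 25*9)/3 = -5/3 + (2 - 225)/3 = -5/3 + (⅓)*(-223) = -5/3 - 223/3 = -76)
L(2)*k = 1*(-76) = -76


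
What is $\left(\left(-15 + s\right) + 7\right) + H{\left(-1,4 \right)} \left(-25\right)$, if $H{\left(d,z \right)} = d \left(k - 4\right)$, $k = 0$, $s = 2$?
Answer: $-106$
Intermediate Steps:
$H{\left(d,z \right)} = - 4 d$ ($H{\left(d,z \right)} = d \left(0 - 4\right) = d \left(-4\right) = - 4 d$)
$\left(\left(-15 + s\right) + 7\right) + H{\left(-1,4 \right)} \left(-25\right) = \left(\left(-15 + 2\right) + 7\right) + \left(-4\right) \left(-1\right) \left(-25\right) = \left(-13 + 7\right) + 4 \left(-25\right) = -6 - 100 = -106$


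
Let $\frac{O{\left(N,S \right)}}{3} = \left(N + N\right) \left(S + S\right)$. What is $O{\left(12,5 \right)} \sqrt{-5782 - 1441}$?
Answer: $720 i \sqrt{7223} \approx 61192.0 i$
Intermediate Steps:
$O{\left(N,S \right)} = 12 N S$ ($O{\left(N,S \right)} = 3 \left(N + N\right) \left(S + S\right) = 3 \cdot 2 N 2 S = 3 \cdot 4 N S = 12 N S$)
$O{\left(12,5 \right)} \sqrt{-5782 - 1441} = 12 \cdot 12 \cdot 5 \sqrt{-5782 - 1441} = 720 \sqrt{-7223} = 720 i \sqrt{7223}$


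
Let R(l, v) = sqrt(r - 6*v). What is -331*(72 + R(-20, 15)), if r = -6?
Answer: -23832 - 1324*I*sqrt(6) ≈ -23832.0 - 3243.1*I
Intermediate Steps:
R(l, v) = sqrt(-6 - 6*v)
-331*(72 + R(-20, 15)) = -331*(72 + sqrt(-6 - 6*15)) = -331*(72 + sqrt(-6 - 90)) = -331*(72 + sqrt(-96)) = -331*(72 + 4*I*sqrt(6)) = -23832 - 1324*I*sqrt(6)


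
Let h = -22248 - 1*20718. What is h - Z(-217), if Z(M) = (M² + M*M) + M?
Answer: -136927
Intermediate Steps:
h = -42966 (h = -22248 - 20718 = -42966)
Z(M) = M + 2*M² (Z(M) = (M² + M²) + M = 2*M² + M = M + 2*M²)
h - Z(-217) = -42966 - (-217)*(1 + 2*(-217)) = -42966 - (-217)*(1 - 434) = -42966 - (-217)*(-433) = -42966 - 1*93961 = -42966 - 93961 = -136927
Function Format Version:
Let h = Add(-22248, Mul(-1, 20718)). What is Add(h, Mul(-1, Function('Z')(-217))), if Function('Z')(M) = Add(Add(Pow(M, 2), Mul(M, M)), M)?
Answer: -136927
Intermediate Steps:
h = -42966 (h = Add(-22248, -20718) = -42966)
Function('Z')(M) = Add(M, Mul(2, Pow(M, 2))) (Function('Z')(M) = Add(Add(Pow(M, 2), Pow(M, 2)), M) = Add(Mul(2, Pow(M, 2)), M) = Add(M, Mul(2, Pow(M, 2))))
Add(h, Mul(-1, Function('Z')(-217))) = Add(-42966, Mul(-1, Mul(-217, Add(1, Mul(2, -217))))) = Add(-42966, Mul(-1, Mul(-217, Add(1, -434)))) = Add(-42966, Mul(-1, Mul(-217, -433))) = Add(-42966, Mul(-1, 93961)) = Add(-42966, -93961) = -136927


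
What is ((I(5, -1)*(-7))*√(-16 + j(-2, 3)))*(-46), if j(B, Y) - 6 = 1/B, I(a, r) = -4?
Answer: -644*I*√42 ≈ -4173.6*I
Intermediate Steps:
j(B, Y) = 6 + 1/B
((I(5, -1)*(-7))*√(-16 + j(-2, 3)))*(-46) = ((-4*(-7))*√(-16 + (6 + 1/(-2))))*(-46) = (28*√(-16 + (6 - ½)))*(-46) = (28*√(-16 + 11/2))*(-46) = (28*√(-21/2))*(-46) = (28*(I*√42/2))*(-46) = (14*I*√42)*(-46) = -644*I*√42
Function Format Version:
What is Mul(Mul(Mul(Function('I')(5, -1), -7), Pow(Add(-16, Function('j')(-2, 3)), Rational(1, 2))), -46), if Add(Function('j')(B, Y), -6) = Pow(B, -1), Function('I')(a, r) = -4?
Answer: Mul(-644, I, Pow(42, Rational(1, 2))) ≈ Mul(-4173.6, I)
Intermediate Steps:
Function('j')(B, Y) = Add(6, Pow(B, -1))
Mul(Mul(Mul(Function('I')(5, -1), -7), Pow(Add(-16, Function('j')(-2, 3)), Rational(1, 2))), -46) = Mul(Mul(Mul(-4, -7), Pow(Add(-16, Add(6, Pow(-2, -1))), Rational(1, 2))), -46) = Mul(Mul(28, Pow(Add(-16, Add(6, Rational(-1, 2))), Rational(1, 2))), -46) = Mul(Mul(28, Pow(Add(-16, Rational(11, 2)), Rational(1, 2))), -46) = Mul(Mul(28, Pow(Rational(-21, 2), Rational(1, 2))), -46) = Mul(Mul(28, Mul(Rational(1, 2), I, Pow(42, Rational(1, 2)))), -46) = Mul(Mul(14, I, Pow(42, Rational(1, 2))), -46) = Mul(-644, I, Pow(42, Rational(1, 2)))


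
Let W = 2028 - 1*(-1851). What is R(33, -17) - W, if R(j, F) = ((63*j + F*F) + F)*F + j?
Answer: -43813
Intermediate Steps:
R(j, F) = j + F*(F + F**2 + 63*j) (R(j, F) = ((63*j + F**2) + F)*F + j = ((F**2 + 63*j) + F)*F + j = (F + F**2 + 63*j)*F + j = F*(F + F**2 + 63*j) + j = j + F*(F + F**2 + 63*j))
W = 3879 (W = 2028 + 1851 = 3879)
R(33, -17) - W = (33 + (-17)**2 + (-17)**3 + 63*(-17)*33) - 1*3879 = (33 + 289 - 4913 - 35343) - 3879 = -39934 - 3879 = -43813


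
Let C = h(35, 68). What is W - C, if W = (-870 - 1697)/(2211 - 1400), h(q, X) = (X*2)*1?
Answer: -112863/811 ≈ -139.17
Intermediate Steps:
h(q, X) = 2*X (h(q, X) = (2*X)*1 = 2*X)
W = -2567/811 ≈ -3.1652
C = 136 (C = 2*68 = 136)
W - C = -2567/811 - 1*136 = -2567/811 - 136 = -112863/811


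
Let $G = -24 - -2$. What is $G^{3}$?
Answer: $-10648$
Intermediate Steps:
$G = -22$ ($G = -24 + 2 = -22$)
$G^{3} = \left(-22\right)^{3} = -10648$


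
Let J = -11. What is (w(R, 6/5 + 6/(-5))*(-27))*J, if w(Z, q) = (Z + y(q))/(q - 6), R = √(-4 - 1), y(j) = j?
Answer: -99*I*√5/2 ≈ -110.69*I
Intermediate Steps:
R = I*√5 (R = √(-5) = I*√5 ≈ 2.2361*I)
w(Z, q) = (Z + q)/(-6 + q) (w(Z, q) = (Z + q)/(q - 6) = (Z + q)/(-6 + q))
(w(R, 6/5 + 6/(-5))*(-27))*J = (((I*√5 + (6/5 + 6/(-5)))/(-6 + (6/5 + 6/(-5))))*(-27))*(-11) = (((I*√5 + (6*(⅕) + 6*(-⅕)))/(-6 + (6*(⅕) + 6*(-⅕))))*(-27))*(-11) = (((I*√5 + (6/5 - 6/5))/(-6 + (6/5 - 6/5)))*(-27))*(-11) = (((I*√5 + 0)/(-6 + 0))*(-27))*(-11) = (((I*√5)/(-6))*(-27))*(-11) = (-I*√5/6*(-27))*(-11) = (9*I*√5/2)*(-11) = -99*I*√5/2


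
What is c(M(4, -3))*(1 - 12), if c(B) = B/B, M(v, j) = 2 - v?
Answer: -11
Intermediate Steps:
c(B) = 1
c(M(4, -3))*(1 - 12) = 1*(1 - 12) = 1*(-11) = -11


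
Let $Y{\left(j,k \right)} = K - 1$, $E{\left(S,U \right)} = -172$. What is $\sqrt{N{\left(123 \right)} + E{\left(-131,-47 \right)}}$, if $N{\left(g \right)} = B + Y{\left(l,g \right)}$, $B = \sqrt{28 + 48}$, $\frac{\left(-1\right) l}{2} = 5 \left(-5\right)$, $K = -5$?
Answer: $\sqrt{-178 + 2 \sqrt{19}} \approx 13.011 i$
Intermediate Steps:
$l = 50$ ($l = - 2 \cdot 5 \left(-5\right) = \left(-2\right) \left(-25\right) = 50$)
$Y{\left(j,k \right)} = -6$ ($Y{\left(j,k \right)} = -5 - 1 = -6$)
$B = 2 \sqrt{19}$ ($B = \sqrt{76} = 2 \sqrt{19} \approx 8.7178$)
$N{\left(g \right)} = -6 + 2 \sqrt{19}$ ($N{\left(g \right)} = 2 \sqrt{19} - 6 = -6 + 2 \sqrt{19}$)
$\sqrt{N{\left(123 \right)} + E{\left(-131,-47 \right)}} = \sqrt{\left(-6 + 2 \sqrt{19}\right) - 172} = \sqrt{-178 + 2 \sqrt{19}}$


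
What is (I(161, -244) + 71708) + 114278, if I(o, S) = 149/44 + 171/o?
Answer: 1317556337/7084 ≈ 1.8599e+5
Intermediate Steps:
I(o, S) = 149/44 + 171/o (I(o, S) = 149*(1/44) + 171/o = 149/44 + 171/o)
(I(161, -244) + 71708) + 114278 = ((149/44 + 171/161) + 71708) + 114278 = (31513/7084 + 71708) + 114278 = 508010985/7084 + 114278 = 1317556337/7084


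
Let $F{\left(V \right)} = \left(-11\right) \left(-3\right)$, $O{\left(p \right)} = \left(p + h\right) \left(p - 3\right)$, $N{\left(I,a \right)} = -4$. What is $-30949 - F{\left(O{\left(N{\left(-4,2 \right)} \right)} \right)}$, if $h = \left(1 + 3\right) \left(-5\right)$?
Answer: $-30982$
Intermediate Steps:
$h = -20$ ($h = 4 \left(-5\right) = -20$)
$O{\left(p \right)} = \left(-20 + p\right) \left(-3 + p\right)$ ($O{\left(p \right)} = \left(p - 20\right) \left(p - 3\right) = \left(-20 + p\right) \left(-3 + p\right)$)
$F{\left(V \right)} = 33$
$-30949 - F{\left(O{\left(N{\left(-4,2 \right)} \right)} \right)} = -30949 - 33 = -30982$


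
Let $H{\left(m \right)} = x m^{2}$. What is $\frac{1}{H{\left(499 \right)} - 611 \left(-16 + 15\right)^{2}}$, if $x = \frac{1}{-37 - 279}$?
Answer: $- \frac{316}{442077} \approx -0.00071481$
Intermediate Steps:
$x = - \frac{1}{316}$ ($x = \frac{1}{-316} = - \frac{1}{316} \approx -0.0031646$)
$H{\left(m \right)} = - \frac{m^{2}}{316}$
$\frac{1}{H{\left(499 \right)} - 611 \left(-16 + 15\right)^{2}} = \frac{1}{- \frac{499^{2}}{316} - 611 \left(-16 + 15\right)^{2}} = \frac{1}{\left(- \frac{1}{316}\right) 249001 - 611 \left(-1\right)^{2}} = \frac{1}{- \frac{249001}{316} - 611} = \frac{1}{- \frac{442077}{316}} = - \frac{316}{442077}$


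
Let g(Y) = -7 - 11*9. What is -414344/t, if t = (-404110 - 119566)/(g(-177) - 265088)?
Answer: -27470385684/130919 ≈ -2.0983e+5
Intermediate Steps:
g(Y) = -106 (g(Y) = -7 - 99 = -106)
t = 261838/132597 (t = (-404110 - 119566)/(-106 - 265088) = -523676/(-265194) = -523676*(-1/265194) = 261838/132597 ≈ 1.9747)
-414344/t = -414344/261838/132597 = -414344*132597/261838 = -27470385684/130919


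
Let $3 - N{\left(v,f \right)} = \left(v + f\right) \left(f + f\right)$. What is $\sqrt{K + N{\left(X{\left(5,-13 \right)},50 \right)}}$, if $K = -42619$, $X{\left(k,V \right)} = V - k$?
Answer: $2 i \sqrt{11454} \approx 214.05 i$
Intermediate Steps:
$N{\left(v,f \right)} = 3 - 2 f \left(f + v\right)$ ($N{\left(v,f \right)} = 3 - \left(v + f\right) \left(f + f\right) = 3 - \left(f + v\right) 2 f = 3 - 2 f \left(f + v\right)$)
$\sqrt{K + N{\left(X{\left(5,-13 \right)},50 \right)}} = \sqrt{-42619 - \left(-3 + 5000 + 100 \left(-13 - 5\right)\right)} = \sqrt{-42619 - \left(4997 + 100 \left(-13 - 5\right)\right)} = \sqrt{-42619 - \left(4997 - 1800\right)} = \sqrt{-42619 + \left(3 - 5000 + 1800\right)} = \sqrt{-42619 - 3197} = \sqrt{-45816} = 2 i \sqrt{11454}$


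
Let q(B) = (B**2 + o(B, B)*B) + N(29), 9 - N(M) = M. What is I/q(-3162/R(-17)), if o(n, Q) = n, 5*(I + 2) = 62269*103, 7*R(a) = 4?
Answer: 12827394/612392245 ≈ 0.020946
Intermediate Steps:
R(a) = 4/7 (R(a) = (1/7)*4 = 4/7)
I = 6413697/5 (I = -2 + (62269*103)/5 = -2 + (1/5)*6413707 = -2 + 6413707/5 = 6413697/5 ≈ 1.2827e+6)
N(M) = 9 - M
q(B) = -20 + 2*B**2 (q(B) = (B**2 + B*B) + (9 - 1*29) = (B**2 + B**2) + (9 - 29) = 2*B**2 - 20 = -20 + 2*B**2)
I/q(-3162/R(-17)) = 6413697/(5*(-20 + 2*(-3162/4/7)**2)) = 6413697/(5*(-20 + 2*(-3162*7/4)**2)) = 6413697/(5*(-20 + 2*(-11067/2)**2)) = 6413697/(5*(-20 + 2*(122478489/4))) = 6413697/(5*(-20 + 122478489/2)) = 6413697/(5*(122478449/2)) = (6413697/5)*(2/122478449) = 12827394/612392245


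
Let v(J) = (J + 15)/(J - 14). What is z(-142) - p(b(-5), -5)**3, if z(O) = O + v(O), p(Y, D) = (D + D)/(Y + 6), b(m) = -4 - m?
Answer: -7398575/53508 ≈ -138.27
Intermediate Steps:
v(J) = (15 + J)/(-14 + J)
p(Y, D) = 2*D/(6 + Y) (p(Y, D) = (2*D)/(6 + Y) = 2*D/(6 + Y))
z(O) = O + (15 + O)/(-14 + O)
z(-142) - p(b(-5), -5)**3 = (15 - 142 - 142*(-14 - 142))/(-14 - 142) - (2*(-5)/(6 + (-4 - 1*(-5))))**3 = (15 - 142 - 142*(-156))/(-156) - (2*(-5)/(6 + (-4 + 5)))**3 = -(15 - 142 + 22152)/156 - (2*(-5)/(6 + 1))**3 = -1/156*22025 - (2*(-5)/7)**3 = -22025/156 - (2*(-5)*(1/7))**3 = -22025/156 - (-10/7)**3 = -22025/156 - 1*(-1000/343) = -22025/156 + 1000/343 = -7398575/53508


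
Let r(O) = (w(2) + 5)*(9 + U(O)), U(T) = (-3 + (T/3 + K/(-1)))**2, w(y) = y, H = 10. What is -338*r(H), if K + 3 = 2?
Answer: -229502/9 ≈ -25500.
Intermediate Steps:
K = -1 (K = -3 + 2 = -1)
U(T) = (-2 + T/3)**2 (U(T) = (-3 + (T/3 - 1/(-1)))**2 = (-3 + (T*(1/3) - 1*(-1)))**2 = (-3 + (T/3 + 1))**2 = (-3 + (1 + T/3))**2 = (-2 + T/3)**2)
r(O) = 63 + 7*(-6 + O)**2/9 (r(O) = (2 + 5)*(9 + (-6 + O)**2/9) = 7*(9 + (-6 + O)**2/9) = 63 + 7*(-6 + O)**2/9)
-338*r(H) = -338*(63 + 7*(-6 + 10)**2/9) = -338*(63 + (7/9)*4**2) = -338*(63 + (7/9)*16) = -338*(63 + 112/9) = -338*679/9 = -229502/9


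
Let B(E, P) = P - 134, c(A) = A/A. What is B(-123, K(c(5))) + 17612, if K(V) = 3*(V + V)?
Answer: 17484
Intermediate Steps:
c(A) = 1
K(V) = 6*V (K(V) = 3*(2*V) = 6*V)
B(E, P) = -134 + P
B(-123, K(c(5))) + 17612 = (-134 + 6*1) + 17612 = (-134 + 6) + 17612 = -128 + 17612 = 17484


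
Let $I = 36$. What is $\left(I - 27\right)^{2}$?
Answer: $81$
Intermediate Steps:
$\left(I - 27\right)^{2} = \left(36 - 27\right)^{2} = 9^{2} = 81$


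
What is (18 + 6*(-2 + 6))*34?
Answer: 1428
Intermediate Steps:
(18 + 6*(-2 + 6))*34 = (18 + 6*4)*34 = (18 + 24)*34 = 42*34 = 1428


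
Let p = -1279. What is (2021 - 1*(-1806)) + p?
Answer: 2548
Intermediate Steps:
(2021 - 1*(-1806)) + p = (2021 - 1*(-1806)) - 1279 = (2021 + 1806) - 1279 = 3827 - 1279 = 2548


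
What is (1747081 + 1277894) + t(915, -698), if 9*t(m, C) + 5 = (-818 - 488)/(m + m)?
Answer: 24910663897/8235 ≈ 3.0250e+6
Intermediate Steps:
t(m, C) = -5/9 - 653/(9*m) (t(m, C) = -5/9 + ((-818 - 488)/(m + m))/9 = -5/9 + (-1306*1/(2*m))/9 = -5/9 + (-653/m)/9 = -5/9 - 653/(9*m))
(1747081 + 1277894) + t(915, -698) = (1747081 + 1277894) + (1/9)*(-653 - 5*915)/915 = 3024975 + (1/9)*(1/915)*(-653 - 4575) = 3024975 + (1/9)*(1/915)*(-5228) = 3024975 - 5228/8235 = 24910663897/8235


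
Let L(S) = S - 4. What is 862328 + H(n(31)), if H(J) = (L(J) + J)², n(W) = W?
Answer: 865692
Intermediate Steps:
L(S) = -4 + S
H(J) = (-4 + 2*J)² (H(J) = ((-4 + J) + J)² = (-4 + 2*J)²)
862328 + H(n(31)) = 862328 + 4*(-2 + 31)² = 862328 + 4*29² = 862328 + 4*841 = 862328 + 3364 = 865692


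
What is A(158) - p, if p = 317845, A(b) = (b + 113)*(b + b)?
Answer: -232209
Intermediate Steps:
A(b) = 2*b*(113 + b) (A(b) = (113 + b)*(2*b) = 2*b*(113 + b))
A(158) - p = 2*158*(113 + 158) - 1*317845 = 2*158*271 - 317845 = 85636 - 317845 = -232209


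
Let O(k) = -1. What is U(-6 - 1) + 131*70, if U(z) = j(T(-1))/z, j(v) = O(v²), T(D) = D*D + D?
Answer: 64191/7 ≈ 9170.1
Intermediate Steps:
T(D) = D + D² (T(D) = D² + D = D + D²)
j(v) = -1
U(z) = -1/z
U(-6 - 1) + 131*70 = -1/(-6 - 1) + 131*70 = -1/(-7) + 9170 = -1*(-⅐) + 9170 = ⅐ + 9170 = 64191/7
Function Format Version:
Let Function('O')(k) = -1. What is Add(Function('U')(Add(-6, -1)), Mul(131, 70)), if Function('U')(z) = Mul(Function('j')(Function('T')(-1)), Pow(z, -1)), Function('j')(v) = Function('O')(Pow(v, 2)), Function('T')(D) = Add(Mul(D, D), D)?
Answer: Rational(64191, 7) ≈ 9170.1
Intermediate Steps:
Function('T')(D) = Add(D, Pow(D, 2)) (Function('T')(D) = Add(Pow(D, 2), D) = Add(D, Pow(D, 2)))
Function('j')(v) = -1
Function('U')(z) = Mul(-1, Pow(z, -1))
Add(Function('U')(Add(-6, -1)), Mul(131, 70)) = Add(Mul(-1, Pow(Add(-6, -1), -1)), Mul(131, 70)) = Add(Mul(-1, Pow(-7, -1)), 9170) = Add(Mul(-1, Rational(-1, 7)), 9170) = Add(Rational(1, 7), 9170) = Rational(64191, 7)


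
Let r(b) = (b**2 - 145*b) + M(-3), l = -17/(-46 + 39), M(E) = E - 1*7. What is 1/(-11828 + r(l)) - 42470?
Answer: -25355779209/597028 ≈ -42470.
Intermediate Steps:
M(E) = -7 + E (M(E) = E - 7 = -7 + E)
l = 17/7 (l = -17/(-7) = -17*(-1/7) = 17/7 ≈ 2.4286)
r(b) = -10 + b**2 - 145*b (r(b) = (b**2 - 145*b) + (-7 - 3) = (b**2 - 145*b) - 10 = -10 + b**2 - 145*b)
1/(-11828 + r(l)) - 42470 = 1/(-11828 + (-10 + (17/7)**2 - 145*17/7)) - 42470 = 1/(-11828 + (-10 + 289/49 - 2465/7)) - 42470 = 1/(-11828 - 17456/49) - 42470 = 1/(-597028/49) - 42470 = -49/597028 - 42470 = -25355779209/597028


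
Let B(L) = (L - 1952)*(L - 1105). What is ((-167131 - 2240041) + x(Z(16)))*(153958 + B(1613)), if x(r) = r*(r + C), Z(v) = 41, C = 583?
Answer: 43473507352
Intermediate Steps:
B(L) = (-1952 + L)*(-1105 + L)
x(r) = r*(583 + r) (x(r) = r*(r + 583) = r*(583 + r))
((-167131 - 2240041) + x(Z(16)))*(153958 + B(1613)) = ((-167131 - 2240041) + 41*(583 + 41))*(153958 + (2156960 + 1613² - 3057*1613)) = (-2407172 + 41*624)*(153958 + (2156960 + 2601769 - 4930941)) = (-2407172 + 25584)*(153958 - 172212) = -2381588*(-18254) = 43473507352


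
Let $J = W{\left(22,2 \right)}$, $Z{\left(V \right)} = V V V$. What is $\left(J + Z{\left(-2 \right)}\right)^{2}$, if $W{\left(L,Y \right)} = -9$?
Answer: $289$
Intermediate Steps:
$Z{\left(V \right)} = V^{3}$ ($Z{\left(V \right)} = V^{2} V = V^{3}$)
$J = -9$
$\left(J + Z{\left(-2 \right)}\right)^{2} = \left(-9 + \left(-2\right)^{3}\right)^{2} = \left(-9 - 8\right)^{2} = \left(-17\right)^{2} = 289$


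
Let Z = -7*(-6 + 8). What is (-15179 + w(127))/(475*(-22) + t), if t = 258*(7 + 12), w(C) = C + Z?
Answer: 7533/2774 ≈ 2.7156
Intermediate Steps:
Z = -14 (Z = -7*2 = -14)
w(C) = -14 + C (w(C) = C - 14 = -14 + C)
t = 4902 (t = 258*19 = 4902)
(-15179 + w(127))/(475*(-22) + t) = (-15179 + (-14 + 127))/(475*(-22) + 4902) = (-15179 + 113)/(-10450 + 4902) = -15066/(-5548) = -15066*(-1/5548) = 7533/2774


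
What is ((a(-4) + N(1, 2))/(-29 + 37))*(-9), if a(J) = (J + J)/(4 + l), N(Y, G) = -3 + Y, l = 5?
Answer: 13/4 ≈ 3.2500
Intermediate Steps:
a(J) = 2*J/9 (a(J) = (J + J)/(4 + 5) = (2*J)/9 = (2*J)*(1/9) = 2*J/9)
((a(-4) + N(1, 2))/(-29 + 37))*(-9) = (((2/9)*(-4) + (-3 + 1))/(-29 + 37))*(-9) = ((-8/9 - 2)/8)*(-9) = ((1/8)*(-26/9))*(-9) = -13/36*(-9) = 13/4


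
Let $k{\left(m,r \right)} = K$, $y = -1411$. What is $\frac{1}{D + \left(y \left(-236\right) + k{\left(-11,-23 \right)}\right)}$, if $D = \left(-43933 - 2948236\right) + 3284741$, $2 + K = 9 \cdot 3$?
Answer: $\frac{1}{625593} \approx 1.5985 \cdot 10^{-6}$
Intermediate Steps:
$K = 25$ ($K = -2 + 9 \cdot 3 = -2 + 27 = 25$)
$k{\left(m,r \right)} = 25$
$D = 292572$ ($D = -2992169 + 3284741 = 292572$)
$\frac{1}{D + \left(y \left(-236\right) + k{\left(-11,-23 \right)}\right)} = \frac{1}{292572 + \left(\left(-1411\right) \left(-236\right) + 25\right)} = \frac{1}{292572 + \left(332996 + 25\right)} = \frac{1}{292572 + 333021} = \frac{1}{625593}$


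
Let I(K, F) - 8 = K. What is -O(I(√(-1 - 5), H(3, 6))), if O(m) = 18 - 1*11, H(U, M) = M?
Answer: -7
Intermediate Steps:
I(K, F) = 8 + K
O(m) = 7 (O(m) = 18 - 11 = 7)
-O(I(√(-1 - 5), H(3, 6))) = -1*7 = -7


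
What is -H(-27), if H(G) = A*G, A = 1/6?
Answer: 9/2 ≈ 4.5000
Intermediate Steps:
A = 1/6 ≈ 0.16667
H(G) = G/6
-H(-27) = -(-27)/6 = -1*(-9/2) = 9/2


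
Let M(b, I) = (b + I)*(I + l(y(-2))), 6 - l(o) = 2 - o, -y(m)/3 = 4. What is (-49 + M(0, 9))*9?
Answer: -360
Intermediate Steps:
y(m) = -12 (y(m) = -3*4 = -12)
l(o) = 4 + o (l(o) = 6 - (2 - o) = 6 + (-2 + o) = 4 + o)
M(b, I) = (-8 + I)*(I + b) (M(b, I) = (b + I)*(I + (4 - 12)) = (I + b)*(I - 8) = (I + b)*(-8 + I) = (-8 + I)*(I + b))
(-49 + M(0, 9))*9 = (-49 + (9**2 - 8*9 - 8*0 + 9*0))*9 = (-49 + (81 - 72 + 0 + 0))*9 = (-49 + 9)*9 = -40*9 = -360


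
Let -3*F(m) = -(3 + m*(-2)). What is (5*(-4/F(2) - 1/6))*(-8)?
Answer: -1420/3 ≈ -473.33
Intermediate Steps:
F(m) = 1 - 2*m/3 (F(m) = -(-1)*(3 + m*(-2))/3 = -(-1)*(3 - 2*m)/3 = -(-3 + 2*m)/3 = 1 - 2*m/3)
(5*(-4/F(2) - 1/6))*(-8) = (5*(-4/(1 - 2/3*2) - 1/6))*(-8) = (5*(-4/(1 - 4/3) - 1*1/6))*(-8) = (5*(-4/(-1/3) - 1/6))*(-8) = (5*(-4*(-3) - 1/6))*(-8) = (5*(12 - 1/6))*(-8) = (5*(71/6))*(-8) = (355/6)*(-8) = -1420/3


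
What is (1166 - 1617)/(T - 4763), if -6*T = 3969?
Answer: 902/10849 ≈ 0.083141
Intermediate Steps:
T = -1323/2 (T = -1/6*3969 = -1323/2 ≈ -661.50)
(1166 - 1617)/(T - 4763) = (1166 - 1617)/(-1323/2 - 4763) = -451/(-10849/2) = -451*(-2/10849) = 902/10849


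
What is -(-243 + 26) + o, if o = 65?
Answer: 282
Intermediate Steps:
-(-243 + 26) + o = -(-243 + 26) + 65 = -1*(-217) + 65 = 217 + 65 = 282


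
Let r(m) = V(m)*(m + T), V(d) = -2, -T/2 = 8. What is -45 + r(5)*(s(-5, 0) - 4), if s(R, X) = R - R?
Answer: -133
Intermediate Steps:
T = -16 (T = -2*8 = -16)
s(R, X) = 0
r(m) = 32 - 2*m (r(m) = -2*(m - 16) = -2*(-16 + m) = 32 - 2*m)
-45 + r(5)*(s(-5, 0) - 4) = -45 + (32 - 2*5)*(0 - 4) = -45 + (32 - 10)*(-4) = -45 + 22*(-4) = -45 - 88 = -133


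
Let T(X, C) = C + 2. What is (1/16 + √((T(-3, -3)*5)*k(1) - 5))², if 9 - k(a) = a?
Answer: -11519/256 + 3*I*√5/8 ≈ -44.996 + 0.83853*I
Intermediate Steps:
T(X, C) = 2 + C
k(a) = 9 - a
(1/16 + √((T(-3, -3)*5)*k(1) - 5))² = (1/16 + √(((2 - 3)*5)*(9 - 1*1) - 5))² = (1/16 + √((-1*5)*(9 - 1) - 5))² = (1/16 + √(-5*8 - 5))² = (1/16 + √(-40 - 5))² = (1/16 + √(-45))² = (1/16 + 3*I*√5)²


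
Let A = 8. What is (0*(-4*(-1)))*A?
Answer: 0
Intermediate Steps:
(0*(-4*(-1)))*A = (0*(-4*(-1)))*8 = (0*4)*8 = 0*8 = 0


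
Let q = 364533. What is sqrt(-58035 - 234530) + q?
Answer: 364533 + I*sqrt(292565) ≈ 3.6453e+5 + 540.89*I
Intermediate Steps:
sqrt(-58035 - 234530) + q = sqrt(-58035 - 234530) + 364533 = sqrt(-292565) + 364533 = I*sqrt(292565) + 364533 = 364533 + I*sqrt(292565)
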